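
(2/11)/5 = 2/55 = 0.04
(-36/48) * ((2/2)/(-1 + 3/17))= 51/56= 0.91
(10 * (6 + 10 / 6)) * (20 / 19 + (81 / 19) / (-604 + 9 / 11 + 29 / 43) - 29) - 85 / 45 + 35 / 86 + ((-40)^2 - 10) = -1162282707659 / 2095502058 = -554.66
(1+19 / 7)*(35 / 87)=130 / 87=1.49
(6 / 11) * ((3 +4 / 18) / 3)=58 / 99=0.59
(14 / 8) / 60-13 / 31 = -2903 / 7440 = -0.39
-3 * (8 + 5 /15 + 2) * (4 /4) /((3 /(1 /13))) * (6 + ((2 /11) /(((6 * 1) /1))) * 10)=-496 /99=-5.01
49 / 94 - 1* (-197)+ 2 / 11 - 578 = -393227 / 1034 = -380.30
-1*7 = -7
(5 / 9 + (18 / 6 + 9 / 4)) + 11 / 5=1441 / 180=8.01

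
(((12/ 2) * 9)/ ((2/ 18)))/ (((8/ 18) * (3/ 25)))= 18225/ 2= 9112.50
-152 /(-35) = 152 /35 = 4.34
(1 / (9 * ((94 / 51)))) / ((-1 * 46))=-17 / 12972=-0.00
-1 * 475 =-475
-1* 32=-32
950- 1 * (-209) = 1159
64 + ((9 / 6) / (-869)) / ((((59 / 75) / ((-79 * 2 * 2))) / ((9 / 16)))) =334313 / 5192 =64.39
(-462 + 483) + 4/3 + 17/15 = 352/15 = 23.47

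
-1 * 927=-927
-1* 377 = -377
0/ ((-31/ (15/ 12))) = 0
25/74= 0.34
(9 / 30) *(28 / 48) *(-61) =-10.68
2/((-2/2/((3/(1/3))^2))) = -162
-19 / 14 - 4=-75 / 14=-5.36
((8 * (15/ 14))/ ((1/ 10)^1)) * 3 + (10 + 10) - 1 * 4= 1912/ 7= 273.14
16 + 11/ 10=171/ 10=17.10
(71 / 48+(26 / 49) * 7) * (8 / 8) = 1745 / 336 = 5.19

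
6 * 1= 6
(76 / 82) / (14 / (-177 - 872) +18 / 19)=378689 / 381628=0.99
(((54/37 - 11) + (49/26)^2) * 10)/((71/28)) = -10485370/443963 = -23.62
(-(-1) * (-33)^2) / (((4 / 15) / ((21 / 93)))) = 114345 / 124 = 922.14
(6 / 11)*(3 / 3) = 6 / 11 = 0.55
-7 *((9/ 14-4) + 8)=-65/ 2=-32.50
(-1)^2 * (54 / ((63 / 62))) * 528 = 196416 / 7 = 28059.43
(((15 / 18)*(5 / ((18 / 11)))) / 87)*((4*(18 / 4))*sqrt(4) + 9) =1375 / 1044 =1.32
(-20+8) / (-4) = 3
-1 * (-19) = 19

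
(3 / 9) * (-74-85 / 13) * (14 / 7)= -698 / 13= -53.69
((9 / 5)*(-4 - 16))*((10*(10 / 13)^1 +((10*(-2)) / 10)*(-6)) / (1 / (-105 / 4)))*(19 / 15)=306432 / 13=23571.69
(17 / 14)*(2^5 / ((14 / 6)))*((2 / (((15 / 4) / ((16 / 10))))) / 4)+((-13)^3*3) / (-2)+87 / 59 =477091211 / 144550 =3300.53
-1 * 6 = -6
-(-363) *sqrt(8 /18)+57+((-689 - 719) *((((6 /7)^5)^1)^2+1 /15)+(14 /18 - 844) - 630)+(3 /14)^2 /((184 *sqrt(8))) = -1569.48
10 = 10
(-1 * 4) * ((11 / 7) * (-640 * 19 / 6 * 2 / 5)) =107008 / 21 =5095.62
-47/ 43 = -1.09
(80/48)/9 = 5/27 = 0.19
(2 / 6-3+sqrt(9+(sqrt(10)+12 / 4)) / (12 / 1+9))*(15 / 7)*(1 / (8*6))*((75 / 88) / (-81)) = 0.00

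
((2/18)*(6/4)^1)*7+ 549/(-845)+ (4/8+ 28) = 29.02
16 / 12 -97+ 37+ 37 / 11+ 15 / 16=-28705 / 528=-54.37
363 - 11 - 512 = -160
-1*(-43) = 43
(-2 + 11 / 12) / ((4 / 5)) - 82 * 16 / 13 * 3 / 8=-24461 / 624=-39.20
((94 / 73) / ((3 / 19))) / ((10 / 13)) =11609 / 1095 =10.60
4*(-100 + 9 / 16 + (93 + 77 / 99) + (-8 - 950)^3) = -126607380143 / 36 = -3516871670.64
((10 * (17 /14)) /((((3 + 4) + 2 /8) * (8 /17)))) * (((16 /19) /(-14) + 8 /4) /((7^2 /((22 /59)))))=4100910 /78054109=0.05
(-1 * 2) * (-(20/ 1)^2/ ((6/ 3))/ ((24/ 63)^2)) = 11025/ 4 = 2756.25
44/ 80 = 11/ 20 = 0.55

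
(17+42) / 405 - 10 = -3991 / 405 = -9.85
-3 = -3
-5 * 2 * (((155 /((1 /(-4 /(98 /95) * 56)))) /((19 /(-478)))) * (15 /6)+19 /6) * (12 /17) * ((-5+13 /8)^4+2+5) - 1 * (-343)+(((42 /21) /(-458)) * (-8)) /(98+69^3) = -18736970258257497907763 /9169786221568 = -2043337740.44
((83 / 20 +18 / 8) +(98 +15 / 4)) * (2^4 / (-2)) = -4326 / 5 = -865.20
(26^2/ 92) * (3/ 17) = 507/ 391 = 1.30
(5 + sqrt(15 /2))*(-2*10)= -100-10*sqrt(30)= -154.77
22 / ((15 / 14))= 308 / 15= 20.53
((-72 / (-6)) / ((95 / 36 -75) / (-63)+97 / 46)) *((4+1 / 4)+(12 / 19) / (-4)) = 48669012 / 3228347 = 15.08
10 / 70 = 1 / 7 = 0.14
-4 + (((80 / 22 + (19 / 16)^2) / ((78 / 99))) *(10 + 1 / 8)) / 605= -125406887 / 32215040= -3.89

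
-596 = -596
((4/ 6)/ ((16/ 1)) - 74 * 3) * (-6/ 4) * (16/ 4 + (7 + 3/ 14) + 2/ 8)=244281/ 64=3816.89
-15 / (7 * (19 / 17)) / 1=-255 / 133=-1.92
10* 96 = 960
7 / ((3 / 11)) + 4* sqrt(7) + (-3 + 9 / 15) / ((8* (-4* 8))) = 4* sqrt(7) + 24649 / 960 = 36.26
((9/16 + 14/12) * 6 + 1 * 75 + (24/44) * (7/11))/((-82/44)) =-82979/1804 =-46.00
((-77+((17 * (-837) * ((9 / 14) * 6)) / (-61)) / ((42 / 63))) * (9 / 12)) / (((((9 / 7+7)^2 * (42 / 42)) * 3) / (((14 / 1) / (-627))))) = -53252759 / 514651632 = -0.10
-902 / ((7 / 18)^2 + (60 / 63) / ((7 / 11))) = -14320152 / 26161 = -547.39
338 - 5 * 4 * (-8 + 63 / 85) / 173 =996526 / 2941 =338.84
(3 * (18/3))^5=1889568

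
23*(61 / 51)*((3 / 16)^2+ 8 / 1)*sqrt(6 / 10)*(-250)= -4244075*sqrt(15) / 384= -42805.29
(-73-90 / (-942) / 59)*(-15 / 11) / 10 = 1014276 / 101893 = 9.95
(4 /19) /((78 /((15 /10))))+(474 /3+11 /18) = 705203 /4446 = 158.62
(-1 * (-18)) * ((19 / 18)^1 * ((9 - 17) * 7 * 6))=-6384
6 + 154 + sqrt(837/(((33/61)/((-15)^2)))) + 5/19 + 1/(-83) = 252716/1577 + 45* sqrt(20801)/11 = 750.26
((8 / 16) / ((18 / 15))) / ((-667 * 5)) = -1 / 8004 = -0.00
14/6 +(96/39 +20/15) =239/39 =6.13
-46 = -46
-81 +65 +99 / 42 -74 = -1227 / 14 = -87.64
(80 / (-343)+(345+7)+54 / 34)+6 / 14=2062912 / 5831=353.78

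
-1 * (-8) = 8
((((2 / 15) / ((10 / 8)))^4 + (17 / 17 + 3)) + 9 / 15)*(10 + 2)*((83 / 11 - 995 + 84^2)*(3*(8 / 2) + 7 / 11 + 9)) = 9249736261263568 / 1276171875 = 7248033.31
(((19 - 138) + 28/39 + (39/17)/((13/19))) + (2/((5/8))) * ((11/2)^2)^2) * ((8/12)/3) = 18651986/29835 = 625.17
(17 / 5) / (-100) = -17 / 500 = -0.03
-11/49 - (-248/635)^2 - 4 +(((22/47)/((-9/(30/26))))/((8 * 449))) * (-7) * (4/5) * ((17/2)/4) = -569378586462131/130089523691400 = -4.38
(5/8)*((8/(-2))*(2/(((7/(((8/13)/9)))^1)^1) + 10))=-25.05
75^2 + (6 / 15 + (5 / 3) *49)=5707.07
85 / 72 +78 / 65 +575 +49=225497 / 360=626.38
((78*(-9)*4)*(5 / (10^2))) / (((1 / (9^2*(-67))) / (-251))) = -956248254 / 5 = -191249650.80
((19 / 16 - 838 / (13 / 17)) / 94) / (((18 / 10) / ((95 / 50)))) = -4326091 / 351936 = -12.29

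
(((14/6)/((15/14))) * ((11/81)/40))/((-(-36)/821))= 442519/2624400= 0.17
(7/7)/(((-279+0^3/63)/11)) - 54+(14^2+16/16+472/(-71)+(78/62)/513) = 51305065/376371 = 136.32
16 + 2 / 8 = 16.25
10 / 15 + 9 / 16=1.23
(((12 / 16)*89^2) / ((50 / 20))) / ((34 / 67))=1592121 / 340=4682.71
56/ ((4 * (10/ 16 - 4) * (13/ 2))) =-224/ 351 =-0.64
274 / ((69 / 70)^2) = 1342600 / 4761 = 282.00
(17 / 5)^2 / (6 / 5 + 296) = 289 / 7430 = 0.04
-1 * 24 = -24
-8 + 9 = 1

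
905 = 905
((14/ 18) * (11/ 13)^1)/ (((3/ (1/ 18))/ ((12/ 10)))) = 77/ 5265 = 0.01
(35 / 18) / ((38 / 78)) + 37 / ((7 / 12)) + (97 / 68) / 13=23818745 / 352716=67.53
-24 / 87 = -8 / 29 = -0.28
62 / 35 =1.77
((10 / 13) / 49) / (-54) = -5 / 17199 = -0.00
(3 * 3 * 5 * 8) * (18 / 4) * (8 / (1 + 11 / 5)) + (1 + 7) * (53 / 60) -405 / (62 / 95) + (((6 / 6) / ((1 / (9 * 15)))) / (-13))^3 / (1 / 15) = -27300735691 / 2043210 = -13361.69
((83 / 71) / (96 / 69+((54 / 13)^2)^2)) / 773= 656903 / 129923428240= 0.00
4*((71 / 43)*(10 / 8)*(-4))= -1420 / 43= -33.02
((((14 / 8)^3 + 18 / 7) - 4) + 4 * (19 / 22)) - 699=-3408277 / 4928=-691.61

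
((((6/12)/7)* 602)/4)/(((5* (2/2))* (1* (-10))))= -43/200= -0.22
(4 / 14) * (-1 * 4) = -8 / 7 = -1.14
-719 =-719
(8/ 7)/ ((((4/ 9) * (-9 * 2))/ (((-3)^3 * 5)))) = 135/ 7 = 19.29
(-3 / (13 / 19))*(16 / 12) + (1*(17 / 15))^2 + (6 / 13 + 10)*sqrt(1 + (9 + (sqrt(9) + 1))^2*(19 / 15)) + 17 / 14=-137077 / 40950 + 136*sqrt(48390) / 195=150.07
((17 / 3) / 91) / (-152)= -17 / 41496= -0.00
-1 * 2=-2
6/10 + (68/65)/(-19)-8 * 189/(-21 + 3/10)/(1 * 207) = 1759651/1959945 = 0.90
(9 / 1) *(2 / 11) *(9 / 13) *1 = 162 / 143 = 1.13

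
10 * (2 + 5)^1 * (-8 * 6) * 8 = -26880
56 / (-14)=-4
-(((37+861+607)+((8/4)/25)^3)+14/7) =-23546883/15625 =-1507.00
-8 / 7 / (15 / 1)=-0.08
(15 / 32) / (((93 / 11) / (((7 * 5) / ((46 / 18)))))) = 17325 / 22816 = 0.76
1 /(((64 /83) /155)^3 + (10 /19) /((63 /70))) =364104026800875 /212926376289124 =1.71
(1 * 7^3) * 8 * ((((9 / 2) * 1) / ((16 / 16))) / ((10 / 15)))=18522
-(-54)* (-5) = -270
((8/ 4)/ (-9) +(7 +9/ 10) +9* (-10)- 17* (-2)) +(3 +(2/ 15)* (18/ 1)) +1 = -3773/ 90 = -41.92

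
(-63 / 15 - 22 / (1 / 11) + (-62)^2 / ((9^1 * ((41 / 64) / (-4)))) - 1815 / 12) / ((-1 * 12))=22614461 / 88560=255.36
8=8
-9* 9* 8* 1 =-648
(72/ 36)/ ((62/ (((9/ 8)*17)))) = 153/ 248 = 0.62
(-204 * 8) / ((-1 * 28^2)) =102 / 49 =2.08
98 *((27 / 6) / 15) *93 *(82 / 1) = 1121022 / 5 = 224204.40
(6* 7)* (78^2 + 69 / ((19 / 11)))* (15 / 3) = 24434550 / 19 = 1286028.95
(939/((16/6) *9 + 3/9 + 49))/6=939/440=2.13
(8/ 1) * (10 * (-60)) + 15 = -4785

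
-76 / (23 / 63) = -208.17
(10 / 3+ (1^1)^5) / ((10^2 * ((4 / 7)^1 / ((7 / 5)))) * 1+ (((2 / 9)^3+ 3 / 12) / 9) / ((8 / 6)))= 571536 / 5386253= 0.11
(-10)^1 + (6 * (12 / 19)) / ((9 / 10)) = -110 / 19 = -5.79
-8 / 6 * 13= -52 / 3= -17.33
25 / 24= 1.04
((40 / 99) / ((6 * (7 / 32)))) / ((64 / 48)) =160 / 693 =0.23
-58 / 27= -2.15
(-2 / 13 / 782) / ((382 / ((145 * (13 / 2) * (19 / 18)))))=-2755 / 5377032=-0.00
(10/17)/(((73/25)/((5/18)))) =625/11169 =0.06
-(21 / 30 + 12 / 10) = -19 / 10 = -1.90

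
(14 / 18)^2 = 49 / 81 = 0.60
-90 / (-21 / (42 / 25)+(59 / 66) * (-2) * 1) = 5940 / 943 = 6.30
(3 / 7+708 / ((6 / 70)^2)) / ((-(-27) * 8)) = 2023709 / 4536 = 446.14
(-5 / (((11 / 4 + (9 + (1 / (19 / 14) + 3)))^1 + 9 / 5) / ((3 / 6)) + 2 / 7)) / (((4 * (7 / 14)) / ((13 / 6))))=-43225 / 278178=-0.16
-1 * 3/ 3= -1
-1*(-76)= 76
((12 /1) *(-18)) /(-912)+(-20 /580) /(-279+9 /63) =254869 /1075552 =0.24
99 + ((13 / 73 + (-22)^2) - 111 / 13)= 545333 / 949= 574.64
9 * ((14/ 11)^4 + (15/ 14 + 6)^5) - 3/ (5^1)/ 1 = 6266456518525383/ 39371405920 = 159162.63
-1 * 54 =-54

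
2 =2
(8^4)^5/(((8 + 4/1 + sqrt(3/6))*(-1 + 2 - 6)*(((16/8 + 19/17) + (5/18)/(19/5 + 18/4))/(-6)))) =131768551683021147734016/3588935 - 5490356320125881155584*sqrt(2)/3588935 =34551758477887810.25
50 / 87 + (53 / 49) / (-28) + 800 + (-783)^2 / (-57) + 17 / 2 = -22558759255 / 2267916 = -9946.91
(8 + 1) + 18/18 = 10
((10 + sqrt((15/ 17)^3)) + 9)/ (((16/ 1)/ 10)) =12.39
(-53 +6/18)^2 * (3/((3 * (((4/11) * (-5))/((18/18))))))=-68651/45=-1525.58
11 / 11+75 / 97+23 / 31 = 7563 / 3007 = 2.52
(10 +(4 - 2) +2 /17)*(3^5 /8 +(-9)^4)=79871.96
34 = 34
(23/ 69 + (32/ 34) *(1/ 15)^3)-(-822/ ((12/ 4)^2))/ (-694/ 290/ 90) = -68378620573/ 19909125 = -3434.54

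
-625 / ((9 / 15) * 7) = -3125 / 21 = -148.81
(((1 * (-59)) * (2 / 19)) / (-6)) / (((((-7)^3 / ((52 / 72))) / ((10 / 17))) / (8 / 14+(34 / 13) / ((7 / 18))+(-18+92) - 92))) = 287330 / 20939121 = 0.01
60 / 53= 1.13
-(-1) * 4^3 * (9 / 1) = 576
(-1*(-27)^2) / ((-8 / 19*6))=4617 / 16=288.56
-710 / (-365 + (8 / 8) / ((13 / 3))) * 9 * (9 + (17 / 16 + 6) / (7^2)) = 297764415 / 1858864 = 160.19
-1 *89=-89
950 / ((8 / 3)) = 1425 / 4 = 356.25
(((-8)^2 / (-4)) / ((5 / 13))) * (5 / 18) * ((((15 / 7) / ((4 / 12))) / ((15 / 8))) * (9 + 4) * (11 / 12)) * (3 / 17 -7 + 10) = -178464 / 119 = -1499.70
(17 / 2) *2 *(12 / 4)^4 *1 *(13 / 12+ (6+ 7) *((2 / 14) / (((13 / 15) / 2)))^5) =2998151946009 / 1920098908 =1561.46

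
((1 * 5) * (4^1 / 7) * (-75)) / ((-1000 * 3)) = 1 / 14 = 0.07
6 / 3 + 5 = 7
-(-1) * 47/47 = 1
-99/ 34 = -2.91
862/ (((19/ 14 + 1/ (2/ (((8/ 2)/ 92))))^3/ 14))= 12590788777/ 2735262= 4603.14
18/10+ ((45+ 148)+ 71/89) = 87041/445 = 195.60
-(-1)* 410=410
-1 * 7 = -7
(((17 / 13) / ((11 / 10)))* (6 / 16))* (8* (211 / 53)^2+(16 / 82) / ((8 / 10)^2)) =7465380255 / 131753336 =56.66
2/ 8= 1/ 4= 0.25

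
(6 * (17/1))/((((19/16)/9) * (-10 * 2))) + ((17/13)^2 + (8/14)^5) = -9952009871/269836385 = -36.88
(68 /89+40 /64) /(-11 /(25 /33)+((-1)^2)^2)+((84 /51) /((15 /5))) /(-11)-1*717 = -96821356565 /135008016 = -717.15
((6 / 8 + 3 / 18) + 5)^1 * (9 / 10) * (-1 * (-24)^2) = -15336 / 5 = -3067.20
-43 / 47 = -0.91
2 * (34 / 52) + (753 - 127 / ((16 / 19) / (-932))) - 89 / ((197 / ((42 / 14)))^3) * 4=56179737024149 / 397559396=141311.56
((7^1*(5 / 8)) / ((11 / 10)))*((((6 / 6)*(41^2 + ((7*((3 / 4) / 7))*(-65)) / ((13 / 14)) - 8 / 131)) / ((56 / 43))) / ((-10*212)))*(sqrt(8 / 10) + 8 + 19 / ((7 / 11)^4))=-27279299101455 / 93886245376 - 18345993*sqrt(5) / 19551488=-292.66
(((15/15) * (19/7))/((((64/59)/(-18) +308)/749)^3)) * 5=853796915728338015/4372006148572096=195.29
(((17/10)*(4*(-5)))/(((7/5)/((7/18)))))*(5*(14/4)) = -2975/18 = -165.28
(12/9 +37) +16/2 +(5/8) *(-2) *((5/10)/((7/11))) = 45.35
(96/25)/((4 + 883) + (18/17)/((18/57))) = 51/11825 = 0.00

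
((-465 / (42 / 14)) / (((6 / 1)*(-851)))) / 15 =31 / 15318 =0.00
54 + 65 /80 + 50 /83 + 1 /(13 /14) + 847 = 15597883 /17264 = 903.49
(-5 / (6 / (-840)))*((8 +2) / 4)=1750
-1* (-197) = 197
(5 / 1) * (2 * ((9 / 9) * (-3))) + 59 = 29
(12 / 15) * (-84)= -336 / 5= -67.20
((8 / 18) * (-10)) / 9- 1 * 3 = -283 / 81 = -3.49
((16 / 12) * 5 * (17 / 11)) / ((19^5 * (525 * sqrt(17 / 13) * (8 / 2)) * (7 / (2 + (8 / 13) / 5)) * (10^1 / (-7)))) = -0.00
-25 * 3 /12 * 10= -125 /2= -62.50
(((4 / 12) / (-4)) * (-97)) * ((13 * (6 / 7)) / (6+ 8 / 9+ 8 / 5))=56745 / 5348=10.61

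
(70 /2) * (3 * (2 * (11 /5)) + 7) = 707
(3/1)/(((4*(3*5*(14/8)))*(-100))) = -1/3500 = -0.00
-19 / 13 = -1.46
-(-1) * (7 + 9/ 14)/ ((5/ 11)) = 1177/ 70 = 16.81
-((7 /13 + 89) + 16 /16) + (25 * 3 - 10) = -332 /13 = -25.54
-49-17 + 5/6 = -391/6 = -65.17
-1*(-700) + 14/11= 7714/11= 701.27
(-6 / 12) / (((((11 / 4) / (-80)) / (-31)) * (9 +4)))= -4960 / 143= -34.69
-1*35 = -35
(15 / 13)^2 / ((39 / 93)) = 6975 / 2197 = 3.17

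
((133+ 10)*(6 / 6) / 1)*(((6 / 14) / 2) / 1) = 429 / 14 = 30.64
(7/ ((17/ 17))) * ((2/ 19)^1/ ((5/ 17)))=238/ 95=2.51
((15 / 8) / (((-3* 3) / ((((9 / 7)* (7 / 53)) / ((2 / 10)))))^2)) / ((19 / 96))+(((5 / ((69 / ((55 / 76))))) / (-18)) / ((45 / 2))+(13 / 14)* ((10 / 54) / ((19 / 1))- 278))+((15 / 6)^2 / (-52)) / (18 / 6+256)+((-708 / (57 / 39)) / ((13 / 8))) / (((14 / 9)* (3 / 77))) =-83188412929428475 / 16069506839568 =-5176.79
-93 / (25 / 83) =-7719 / 25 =-308.76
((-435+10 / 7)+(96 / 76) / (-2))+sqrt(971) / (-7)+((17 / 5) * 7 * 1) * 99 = 1278128 / 665-sqrt(971) / 7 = 1917.55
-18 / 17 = -1.06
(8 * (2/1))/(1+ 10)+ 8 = 104/11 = 9.45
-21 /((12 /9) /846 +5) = -26649 /6347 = -4.20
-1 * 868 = -868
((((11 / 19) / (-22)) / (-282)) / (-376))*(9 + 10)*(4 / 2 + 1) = -0.00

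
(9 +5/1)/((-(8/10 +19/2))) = -1.36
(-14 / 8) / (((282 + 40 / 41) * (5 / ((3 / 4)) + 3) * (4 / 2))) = -861 / 2691664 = -0.00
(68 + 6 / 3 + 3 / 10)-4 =663 / 10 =66.30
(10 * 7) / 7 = 10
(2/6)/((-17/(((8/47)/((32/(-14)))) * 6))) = 7/799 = 0.01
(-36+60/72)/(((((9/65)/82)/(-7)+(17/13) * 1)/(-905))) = 3562265525/146343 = 24341.89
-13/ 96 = -0.14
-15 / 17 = -0.88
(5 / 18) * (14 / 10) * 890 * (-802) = -2498230 / 9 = -277581.11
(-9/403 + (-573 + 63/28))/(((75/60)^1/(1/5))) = -184017/2015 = -91.32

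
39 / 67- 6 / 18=50 / 201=0.25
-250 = -250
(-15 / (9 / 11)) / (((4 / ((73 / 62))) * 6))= -4015 / 4464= -0.90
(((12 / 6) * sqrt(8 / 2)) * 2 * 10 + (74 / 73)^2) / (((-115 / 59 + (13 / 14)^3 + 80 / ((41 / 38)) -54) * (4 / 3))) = 2149610890392 / 672001176391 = 3.20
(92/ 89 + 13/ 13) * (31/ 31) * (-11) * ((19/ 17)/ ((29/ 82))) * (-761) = 2360605258/ 43877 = 53800.52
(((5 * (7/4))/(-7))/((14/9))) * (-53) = 2385/56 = 42.59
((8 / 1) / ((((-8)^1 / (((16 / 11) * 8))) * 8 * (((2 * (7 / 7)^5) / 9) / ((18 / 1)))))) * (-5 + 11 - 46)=51840 / 11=4712.73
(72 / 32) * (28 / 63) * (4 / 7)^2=16 / 49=0.33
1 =1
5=5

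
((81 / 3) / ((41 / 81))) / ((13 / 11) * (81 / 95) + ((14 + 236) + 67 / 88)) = 18283320 / 86296349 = 0.21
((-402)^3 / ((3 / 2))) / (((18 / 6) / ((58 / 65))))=-837324192 / 65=-12881910.65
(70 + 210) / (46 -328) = -140 / 141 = -0.99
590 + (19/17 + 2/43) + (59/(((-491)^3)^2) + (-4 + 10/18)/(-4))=218297657213585255974661/368730303164469949356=592.03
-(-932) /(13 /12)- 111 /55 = 613677 /715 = 858.29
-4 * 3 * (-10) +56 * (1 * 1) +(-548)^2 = 300480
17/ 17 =1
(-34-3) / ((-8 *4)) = 37 / 32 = 1.16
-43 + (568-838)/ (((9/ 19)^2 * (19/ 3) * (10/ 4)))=-119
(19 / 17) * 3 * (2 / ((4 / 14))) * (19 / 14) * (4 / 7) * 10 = 21660 / 119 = 182.02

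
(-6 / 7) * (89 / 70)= -1.09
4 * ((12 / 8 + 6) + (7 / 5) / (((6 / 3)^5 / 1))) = 1207 / 40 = 30.18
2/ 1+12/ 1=14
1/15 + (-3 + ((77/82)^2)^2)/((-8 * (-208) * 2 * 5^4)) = 1446766443503/21701844480000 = 0.07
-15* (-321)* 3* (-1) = -14445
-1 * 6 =-6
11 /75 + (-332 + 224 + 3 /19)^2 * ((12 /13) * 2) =7557173423 /351975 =21470.77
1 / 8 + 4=4.12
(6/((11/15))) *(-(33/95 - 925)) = 1581156/209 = 7565.34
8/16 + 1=3/2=1.50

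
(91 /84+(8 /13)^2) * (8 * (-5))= -58.48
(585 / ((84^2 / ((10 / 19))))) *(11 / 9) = 3575 / 67032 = 0.05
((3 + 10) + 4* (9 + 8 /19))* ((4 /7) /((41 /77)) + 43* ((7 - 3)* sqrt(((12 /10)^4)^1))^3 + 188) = 5186154444696 /12171875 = 426076.87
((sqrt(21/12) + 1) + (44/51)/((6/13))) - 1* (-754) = 758.19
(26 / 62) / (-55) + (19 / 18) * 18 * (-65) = -2105688 / 1705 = -1235.01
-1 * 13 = -13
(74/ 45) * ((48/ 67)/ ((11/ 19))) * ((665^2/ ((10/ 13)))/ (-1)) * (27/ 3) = -7759669008/ 737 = -10528723.21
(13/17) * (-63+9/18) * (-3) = 4875/34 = 143.38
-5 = -5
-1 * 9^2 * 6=-486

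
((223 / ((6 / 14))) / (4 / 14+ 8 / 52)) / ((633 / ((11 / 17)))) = 1562561 / 1291320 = 1.21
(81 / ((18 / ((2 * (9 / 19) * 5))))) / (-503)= -0.04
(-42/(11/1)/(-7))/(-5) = -6/55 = -0.11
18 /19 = 0.95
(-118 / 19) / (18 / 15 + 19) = -590 / 1919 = -0.31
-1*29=-29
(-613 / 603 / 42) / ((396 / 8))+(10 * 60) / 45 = 16714547 / 1253637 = 13.33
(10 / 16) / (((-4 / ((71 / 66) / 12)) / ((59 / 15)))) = -4189 / 76032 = -0.06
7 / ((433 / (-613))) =-4291 / 433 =-9.91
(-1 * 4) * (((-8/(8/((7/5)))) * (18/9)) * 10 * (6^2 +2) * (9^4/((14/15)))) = 29918160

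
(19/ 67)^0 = 1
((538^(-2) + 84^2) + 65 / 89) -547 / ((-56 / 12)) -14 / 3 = 3878370291311 / 540970836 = 7169.28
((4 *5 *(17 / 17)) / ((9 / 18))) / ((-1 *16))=-5 / 2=-2.50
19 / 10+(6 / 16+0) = 91 / 40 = 2.28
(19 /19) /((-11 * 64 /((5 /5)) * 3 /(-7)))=7 /2112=0.00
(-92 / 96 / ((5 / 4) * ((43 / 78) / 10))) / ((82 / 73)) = -21827 / 1763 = -12.38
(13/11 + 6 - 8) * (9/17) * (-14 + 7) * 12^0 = 567/187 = 3.03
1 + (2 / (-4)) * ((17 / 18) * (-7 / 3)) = 2.10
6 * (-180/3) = -360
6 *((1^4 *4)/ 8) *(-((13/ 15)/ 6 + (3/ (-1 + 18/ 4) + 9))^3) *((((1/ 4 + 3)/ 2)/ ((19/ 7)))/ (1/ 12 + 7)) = -253.68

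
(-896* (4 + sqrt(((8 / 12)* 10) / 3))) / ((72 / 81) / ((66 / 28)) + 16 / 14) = -931392 / 395 - 155232* sqrt(5) / 395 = -3236.71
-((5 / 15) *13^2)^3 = -4826809 / 27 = -178770.70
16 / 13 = 1.23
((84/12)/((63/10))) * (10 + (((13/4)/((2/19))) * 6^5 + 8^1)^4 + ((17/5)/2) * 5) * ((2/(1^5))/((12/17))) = 188294842281340686761155/18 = 10460824571185593708953.06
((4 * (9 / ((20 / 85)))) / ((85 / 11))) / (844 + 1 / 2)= 66 / 2815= 0.02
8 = 8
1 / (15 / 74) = 74 / 15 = 4.93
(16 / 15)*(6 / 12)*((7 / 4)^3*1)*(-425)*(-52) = 379015 / 6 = 63169.17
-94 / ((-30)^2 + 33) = -94 / 933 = -0.10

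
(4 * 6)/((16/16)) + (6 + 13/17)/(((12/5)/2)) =3023/102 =29.64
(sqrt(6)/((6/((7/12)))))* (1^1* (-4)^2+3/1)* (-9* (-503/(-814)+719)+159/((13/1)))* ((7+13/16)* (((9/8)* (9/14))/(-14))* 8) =208881223875* sqrt(6)/5417984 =94435.94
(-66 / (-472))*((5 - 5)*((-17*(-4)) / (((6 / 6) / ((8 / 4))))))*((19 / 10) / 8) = 0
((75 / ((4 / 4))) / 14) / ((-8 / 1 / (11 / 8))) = -825 / 896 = -0.92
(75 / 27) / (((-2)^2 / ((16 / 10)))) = 10 / 9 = 1.11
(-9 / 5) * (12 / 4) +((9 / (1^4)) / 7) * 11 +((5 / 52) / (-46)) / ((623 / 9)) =65143503 / 7451080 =8.74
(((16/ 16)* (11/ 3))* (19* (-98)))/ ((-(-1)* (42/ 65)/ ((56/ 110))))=-48412/ 9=-5379.11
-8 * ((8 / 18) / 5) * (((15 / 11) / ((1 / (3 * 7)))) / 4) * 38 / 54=-3.58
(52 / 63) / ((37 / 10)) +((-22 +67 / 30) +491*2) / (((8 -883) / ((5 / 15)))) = -418079 / 2913750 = -0.14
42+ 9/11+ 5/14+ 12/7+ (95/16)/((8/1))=449747/9856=45.63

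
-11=-11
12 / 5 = 2.40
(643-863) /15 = -44 /3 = -14.67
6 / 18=1 / 3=0.33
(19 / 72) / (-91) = -19 / 6552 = -0.00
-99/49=-2.02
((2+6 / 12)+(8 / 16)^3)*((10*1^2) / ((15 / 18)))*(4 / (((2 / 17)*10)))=1071 / 10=107.10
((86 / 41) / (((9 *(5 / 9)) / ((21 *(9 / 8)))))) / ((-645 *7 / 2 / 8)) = -36 / 1025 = -0.04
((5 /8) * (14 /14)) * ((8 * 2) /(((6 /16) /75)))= 2000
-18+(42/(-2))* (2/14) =-21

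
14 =14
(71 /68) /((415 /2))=71 /14110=0.01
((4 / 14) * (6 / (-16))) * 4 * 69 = -207 / 7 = -29.57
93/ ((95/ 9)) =837/ 95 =8.81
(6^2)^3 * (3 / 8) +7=17503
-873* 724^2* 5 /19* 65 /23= -148721835600 /437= -340324566.59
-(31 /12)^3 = -29791 /1728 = -17.24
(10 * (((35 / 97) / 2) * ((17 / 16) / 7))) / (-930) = -85 / 288672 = -0.00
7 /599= 0.01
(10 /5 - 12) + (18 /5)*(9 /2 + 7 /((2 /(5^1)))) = 346 /5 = 69.20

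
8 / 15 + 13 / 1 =203 / 15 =13.53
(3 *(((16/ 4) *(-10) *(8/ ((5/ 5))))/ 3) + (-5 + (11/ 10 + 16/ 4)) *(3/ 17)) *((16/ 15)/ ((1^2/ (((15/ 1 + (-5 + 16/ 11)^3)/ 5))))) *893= 5097814419824/ 2828375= 1802382.79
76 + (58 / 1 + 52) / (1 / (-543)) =-59654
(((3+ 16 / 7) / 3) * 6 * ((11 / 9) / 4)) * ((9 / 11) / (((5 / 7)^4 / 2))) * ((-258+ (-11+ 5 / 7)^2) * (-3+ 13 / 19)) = 84991368 / 11875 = 7157.17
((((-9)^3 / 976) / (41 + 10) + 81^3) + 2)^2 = 282431646682.38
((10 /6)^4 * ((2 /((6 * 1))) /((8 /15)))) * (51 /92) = 53125 /19872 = 2.67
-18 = -18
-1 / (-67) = 1 / 67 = 0.01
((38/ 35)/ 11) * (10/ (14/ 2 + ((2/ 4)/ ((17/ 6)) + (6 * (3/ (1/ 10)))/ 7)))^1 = 34/ 1133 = 0.03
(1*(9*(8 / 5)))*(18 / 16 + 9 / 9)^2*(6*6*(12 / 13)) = 140454 / 65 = 2160.83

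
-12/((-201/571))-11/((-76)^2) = 13191647/386992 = 34.09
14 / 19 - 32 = -594 / 19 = -31.26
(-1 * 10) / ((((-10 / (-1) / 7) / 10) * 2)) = -35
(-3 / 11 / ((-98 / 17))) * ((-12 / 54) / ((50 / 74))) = -629 / 40425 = -0.02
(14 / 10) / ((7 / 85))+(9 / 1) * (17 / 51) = 20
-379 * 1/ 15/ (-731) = 379/ 10965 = 0.03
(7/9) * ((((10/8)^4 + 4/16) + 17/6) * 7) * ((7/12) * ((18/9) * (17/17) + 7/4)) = 7276745/110592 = 65.80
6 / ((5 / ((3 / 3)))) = 6 / 5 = 1.20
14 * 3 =42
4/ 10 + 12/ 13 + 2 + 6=606/ 65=9.32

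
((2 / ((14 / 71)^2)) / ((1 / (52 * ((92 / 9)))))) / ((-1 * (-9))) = 12058072 / 3969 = 3038.06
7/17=0.41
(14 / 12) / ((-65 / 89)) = -623 / 390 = -1.60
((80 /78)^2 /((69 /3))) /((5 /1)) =320 /34983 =0.01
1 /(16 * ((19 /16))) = 1 /19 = 0.05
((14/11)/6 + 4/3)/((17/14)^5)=537824/918731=0.59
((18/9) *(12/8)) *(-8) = -24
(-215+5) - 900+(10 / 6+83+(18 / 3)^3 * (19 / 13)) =-27676 / 39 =-709.64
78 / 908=39 / 454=0.09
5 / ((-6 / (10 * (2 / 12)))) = -25 / 18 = -1.39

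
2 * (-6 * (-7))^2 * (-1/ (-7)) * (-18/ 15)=-3024/ 5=-604.80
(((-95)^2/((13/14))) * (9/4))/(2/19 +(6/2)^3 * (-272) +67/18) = -97226325/32634407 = -2.98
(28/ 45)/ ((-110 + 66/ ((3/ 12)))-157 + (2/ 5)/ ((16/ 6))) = -112/ 513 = -0.22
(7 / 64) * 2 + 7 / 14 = 23 / 32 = 0.72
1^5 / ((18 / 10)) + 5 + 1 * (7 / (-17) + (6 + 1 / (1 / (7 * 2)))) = 3847 / 153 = 25.14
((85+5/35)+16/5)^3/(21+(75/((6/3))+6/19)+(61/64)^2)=2300551737638912/199282099625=11544.20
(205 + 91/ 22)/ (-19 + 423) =0.52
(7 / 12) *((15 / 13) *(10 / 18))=175 / 468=0.37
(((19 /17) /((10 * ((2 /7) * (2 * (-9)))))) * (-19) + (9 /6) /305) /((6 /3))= 155983 /746640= 0.21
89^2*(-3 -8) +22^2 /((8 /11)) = -172931 /2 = -86465.50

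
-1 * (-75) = 75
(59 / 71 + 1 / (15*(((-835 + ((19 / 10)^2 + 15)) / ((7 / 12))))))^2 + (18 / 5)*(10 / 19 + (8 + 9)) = 16490755920946166474 / 258535791130118895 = 63.79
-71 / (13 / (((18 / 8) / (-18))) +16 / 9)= 639 / 920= 0.69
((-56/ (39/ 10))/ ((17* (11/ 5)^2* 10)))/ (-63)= 200/ 722007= 0.00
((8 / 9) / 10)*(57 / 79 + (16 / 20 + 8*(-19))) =-13.38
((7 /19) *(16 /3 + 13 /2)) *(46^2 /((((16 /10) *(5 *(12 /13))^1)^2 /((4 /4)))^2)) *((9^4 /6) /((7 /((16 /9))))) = 1072722599 /1245184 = 861.50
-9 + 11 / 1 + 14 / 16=23 / 8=2.88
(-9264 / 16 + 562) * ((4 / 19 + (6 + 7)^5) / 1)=-119927707 / 19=-6311984.58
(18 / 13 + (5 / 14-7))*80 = -38280 / 91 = -420.66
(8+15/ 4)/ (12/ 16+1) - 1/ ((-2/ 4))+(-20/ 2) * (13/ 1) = -849/ 7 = -121.29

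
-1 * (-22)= 22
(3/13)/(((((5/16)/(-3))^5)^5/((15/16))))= -779704435510135778262049.80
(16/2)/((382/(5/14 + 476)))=13338/1337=9.98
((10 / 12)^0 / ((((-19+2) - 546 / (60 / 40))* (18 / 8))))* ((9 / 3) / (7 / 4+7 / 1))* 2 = -32 / 40005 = -0.00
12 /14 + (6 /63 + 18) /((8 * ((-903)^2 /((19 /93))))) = 2729991137 /3184987554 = 0.86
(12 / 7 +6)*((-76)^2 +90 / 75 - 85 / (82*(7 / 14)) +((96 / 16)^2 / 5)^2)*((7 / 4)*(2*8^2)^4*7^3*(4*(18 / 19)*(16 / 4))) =2138093366477391396864 / 19475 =109786565672780046.05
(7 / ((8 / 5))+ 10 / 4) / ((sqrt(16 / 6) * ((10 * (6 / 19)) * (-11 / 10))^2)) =1805 * sqrt(6) / 12672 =0.35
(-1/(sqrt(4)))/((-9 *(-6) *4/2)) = -1/216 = -0.00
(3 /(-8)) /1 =-3 /8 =-0.38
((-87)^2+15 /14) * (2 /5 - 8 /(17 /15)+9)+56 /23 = 485141677 /27370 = 17725.31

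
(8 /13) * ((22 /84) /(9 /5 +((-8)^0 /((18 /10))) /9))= 0.09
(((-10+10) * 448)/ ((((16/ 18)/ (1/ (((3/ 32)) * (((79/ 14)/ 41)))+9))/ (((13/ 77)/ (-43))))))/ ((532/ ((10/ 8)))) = 0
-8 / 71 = -0.11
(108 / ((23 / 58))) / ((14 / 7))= 3132 / 23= 136.17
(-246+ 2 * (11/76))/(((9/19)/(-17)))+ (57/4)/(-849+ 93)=987645/112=8818.26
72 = 72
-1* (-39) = 39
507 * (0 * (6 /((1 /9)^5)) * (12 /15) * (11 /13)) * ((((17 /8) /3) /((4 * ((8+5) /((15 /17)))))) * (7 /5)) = 0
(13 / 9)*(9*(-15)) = -195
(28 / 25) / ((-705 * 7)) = -4 / 17625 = -0.00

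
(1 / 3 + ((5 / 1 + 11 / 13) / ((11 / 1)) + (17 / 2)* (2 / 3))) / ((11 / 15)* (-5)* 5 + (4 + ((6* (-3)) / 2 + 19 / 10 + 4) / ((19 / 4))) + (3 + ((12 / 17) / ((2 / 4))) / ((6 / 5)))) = -0.60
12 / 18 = 2 / 3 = 0.67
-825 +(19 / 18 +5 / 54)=-22244 / 27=-823.85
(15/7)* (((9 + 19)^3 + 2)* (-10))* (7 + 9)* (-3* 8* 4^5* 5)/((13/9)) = 58270482432000/91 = 640334971780.22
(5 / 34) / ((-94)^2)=5 / 300424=0.00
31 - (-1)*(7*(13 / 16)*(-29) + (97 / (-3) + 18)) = -7117 / 48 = -148.27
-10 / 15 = -0.67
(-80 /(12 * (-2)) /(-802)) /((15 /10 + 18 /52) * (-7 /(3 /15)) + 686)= -0.00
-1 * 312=-312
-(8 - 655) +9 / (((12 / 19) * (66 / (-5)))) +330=85881 / 88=975.92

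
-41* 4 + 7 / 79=-12949 / 79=-163.91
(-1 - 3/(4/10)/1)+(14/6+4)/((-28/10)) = -226/21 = -10.76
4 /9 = 0.44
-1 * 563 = -563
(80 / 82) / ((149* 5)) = 8 / 6109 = 0.00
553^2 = 305809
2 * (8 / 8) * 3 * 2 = 12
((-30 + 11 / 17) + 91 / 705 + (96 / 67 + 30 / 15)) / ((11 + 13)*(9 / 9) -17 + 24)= -20710066 / 24892845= -0.83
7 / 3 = 2.33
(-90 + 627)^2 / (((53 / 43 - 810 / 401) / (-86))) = 427621813362 / 13577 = 31496045.77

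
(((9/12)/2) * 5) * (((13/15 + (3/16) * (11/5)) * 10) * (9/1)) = 13815/64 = 215.86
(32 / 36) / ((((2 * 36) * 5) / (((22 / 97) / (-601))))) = -22 / 23610285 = -0.00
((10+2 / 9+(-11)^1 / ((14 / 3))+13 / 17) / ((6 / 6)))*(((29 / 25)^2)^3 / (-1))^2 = 1308053253510619044577 / 25534629821777343750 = 51.23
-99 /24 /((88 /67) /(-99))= 19899 /64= 310.92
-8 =-8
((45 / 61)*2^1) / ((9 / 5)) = 50 / 61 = 0.82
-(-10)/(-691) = -10/691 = -0.01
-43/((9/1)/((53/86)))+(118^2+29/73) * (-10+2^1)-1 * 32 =-146419181/1314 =-111430.12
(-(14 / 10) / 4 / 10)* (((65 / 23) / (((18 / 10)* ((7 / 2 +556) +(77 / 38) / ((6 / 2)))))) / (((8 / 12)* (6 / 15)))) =-1729 / 4700096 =-0.00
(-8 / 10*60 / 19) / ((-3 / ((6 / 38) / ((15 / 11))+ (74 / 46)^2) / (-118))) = -256530112 / 954845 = -268.66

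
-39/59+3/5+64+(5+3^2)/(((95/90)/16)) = 1547818/5605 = 276.15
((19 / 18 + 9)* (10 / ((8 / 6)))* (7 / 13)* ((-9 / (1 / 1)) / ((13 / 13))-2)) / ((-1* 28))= 9955 / 624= 15.95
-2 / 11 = -0.18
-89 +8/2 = -85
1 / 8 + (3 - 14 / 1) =-87 / 8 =-10.88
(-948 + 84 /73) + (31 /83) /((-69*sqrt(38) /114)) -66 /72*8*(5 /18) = -1870255 /1971 -31*sqrt(38) /1909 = -948.99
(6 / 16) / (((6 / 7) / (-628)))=-1099 / 4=-274.75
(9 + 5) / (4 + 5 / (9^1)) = 126 / 41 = 3.07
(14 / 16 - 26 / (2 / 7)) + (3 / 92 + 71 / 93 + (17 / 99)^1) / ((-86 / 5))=-547443749 / 6070482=-90.18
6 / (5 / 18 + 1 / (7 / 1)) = 756 / 53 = 14.26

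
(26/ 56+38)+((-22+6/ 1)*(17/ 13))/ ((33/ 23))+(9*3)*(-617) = -199821043/ 12012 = -16635.12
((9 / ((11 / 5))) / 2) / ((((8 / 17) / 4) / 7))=5355 / 44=121.70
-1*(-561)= 561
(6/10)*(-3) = -9/5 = -1.80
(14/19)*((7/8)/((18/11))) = 539/1368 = 0.39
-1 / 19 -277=-277.05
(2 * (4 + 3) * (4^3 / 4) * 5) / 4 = 280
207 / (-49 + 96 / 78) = -13 / 3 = -4.33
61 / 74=0.82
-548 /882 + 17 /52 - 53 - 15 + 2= -1520263 /22932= -66.29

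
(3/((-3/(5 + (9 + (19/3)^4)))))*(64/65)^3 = -6892027904/4448925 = -1549.14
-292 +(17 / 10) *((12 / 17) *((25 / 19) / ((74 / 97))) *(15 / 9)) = -202851 / 703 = -288.55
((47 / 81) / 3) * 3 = 47 / 81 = 0.58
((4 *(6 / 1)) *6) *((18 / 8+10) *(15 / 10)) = 2646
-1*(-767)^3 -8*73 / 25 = 11280440991 / 25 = 451217639.64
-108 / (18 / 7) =-42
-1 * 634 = -634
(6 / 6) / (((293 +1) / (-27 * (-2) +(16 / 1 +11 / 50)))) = 3511 / 14700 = 0.24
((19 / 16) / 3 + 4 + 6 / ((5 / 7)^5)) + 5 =6249791 / 150000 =41.67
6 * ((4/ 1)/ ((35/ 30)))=144/ 7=20.57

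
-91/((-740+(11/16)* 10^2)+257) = 364/1657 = 0.22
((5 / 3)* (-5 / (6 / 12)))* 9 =-150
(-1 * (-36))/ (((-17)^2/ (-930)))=-33480/ 289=-115.85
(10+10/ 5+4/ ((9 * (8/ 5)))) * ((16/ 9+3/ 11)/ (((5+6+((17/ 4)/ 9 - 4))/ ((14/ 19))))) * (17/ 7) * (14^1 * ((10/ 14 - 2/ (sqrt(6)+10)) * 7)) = 298967032 * sqrt(6)/ 23781483+213547880/ 720651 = 327.12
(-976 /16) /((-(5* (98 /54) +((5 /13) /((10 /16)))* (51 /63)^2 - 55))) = -1049139 /782944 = -1.34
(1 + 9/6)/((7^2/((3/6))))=5/196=0.03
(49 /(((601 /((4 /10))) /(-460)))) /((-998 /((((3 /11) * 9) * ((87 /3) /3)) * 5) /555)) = 3265031700 /3298889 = 989.74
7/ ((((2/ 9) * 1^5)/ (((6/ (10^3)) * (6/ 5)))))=567/ 2500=0.23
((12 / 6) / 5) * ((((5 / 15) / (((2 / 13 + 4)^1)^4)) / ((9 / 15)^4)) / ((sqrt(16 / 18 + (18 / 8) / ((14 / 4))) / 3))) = 3570125 * sqrt(2702) / 22154712408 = 0.01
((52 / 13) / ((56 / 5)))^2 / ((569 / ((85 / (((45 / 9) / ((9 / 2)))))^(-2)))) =0.00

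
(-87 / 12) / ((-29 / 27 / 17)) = 459 / 4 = 114.75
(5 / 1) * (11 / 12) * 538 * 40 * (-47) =-13907300 / 3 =-4635766.67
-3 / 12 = -1 / 4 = -0.25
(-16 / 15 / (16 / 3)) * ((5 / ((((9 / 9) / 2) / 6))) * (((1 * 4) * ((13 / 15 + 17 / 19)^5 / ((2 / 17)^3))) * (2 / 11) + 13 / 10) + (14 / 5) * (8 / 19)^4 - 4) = -626608312118447114 / 6894388153125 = -90886.72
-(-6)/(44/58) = 87/11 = 7.91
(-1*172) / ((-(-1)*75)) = -172 / 75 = -2.29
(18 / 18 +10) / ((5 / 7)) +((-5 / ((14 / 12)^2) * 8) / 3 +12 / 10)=1667 / 245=6.80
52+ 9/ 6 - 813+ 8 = -1503/ 2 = -751.50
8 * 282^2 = 636192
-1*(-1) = 1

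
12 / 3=4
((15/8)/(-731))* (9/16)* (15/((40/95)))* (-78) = 4.01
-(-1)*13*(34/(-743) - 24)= -312.59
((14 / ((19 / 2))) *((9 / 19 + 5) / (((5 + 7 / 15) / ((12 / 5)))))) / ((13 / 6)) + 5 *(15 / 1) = 1134267 / 14801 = 76.63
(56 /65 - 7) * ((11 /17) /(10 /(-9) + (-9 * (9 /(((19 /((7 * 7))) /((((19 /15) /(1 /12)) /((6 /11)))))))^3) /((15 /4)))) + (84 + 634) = 579642900370709621 /807302089645922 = 718.00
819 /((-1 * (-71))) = 819 /71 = 11.54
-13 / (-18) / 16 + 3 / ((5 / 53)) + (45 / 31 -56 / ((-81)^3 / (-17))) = 87763763063 / 2635947360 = 33.29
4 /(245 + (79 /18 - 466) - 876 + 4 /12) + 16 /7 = 314072 /137627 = 2.28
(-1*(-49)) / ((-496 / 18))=-441 / 248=-1.78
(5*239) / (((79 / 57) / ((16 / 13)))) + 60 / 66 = 1062.10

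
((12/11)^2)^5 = 61917364224/25937424601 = 2.39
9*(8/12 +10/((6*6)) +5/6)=16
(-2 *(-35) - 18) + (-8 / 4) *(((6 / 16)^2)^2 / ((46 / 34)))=2448031 / 47104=51.97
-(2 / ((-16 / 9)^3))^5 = 205891132094649 / 36028797018963968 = 0.01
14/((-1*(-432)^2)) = -7/93312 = -0.00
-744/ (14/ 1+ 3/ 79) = -58776/ 1109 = -53.00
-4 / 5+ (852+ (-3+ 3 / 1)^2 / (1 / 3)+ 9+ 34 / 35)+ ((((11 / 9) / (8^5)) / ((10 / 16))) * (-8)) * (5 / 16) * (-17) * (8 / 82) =861.17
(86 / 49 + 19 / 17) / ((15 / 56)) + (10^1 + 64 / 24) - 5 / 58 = 804269 / 34510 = 23.31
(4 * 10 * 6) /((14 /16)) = 1920 /7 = 274.29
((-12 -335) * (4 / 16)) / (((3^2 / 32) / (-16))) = 44416 / 9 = 4935.11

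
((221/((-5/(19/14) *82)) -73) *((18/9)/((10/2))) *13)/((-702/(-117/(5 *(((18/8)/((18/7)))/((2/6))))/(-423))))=3667898/318677625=0.01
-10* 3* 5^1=-150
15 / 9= 5 / 3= 1.67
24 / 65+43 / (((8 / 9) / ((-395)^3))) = -1550299505433 / 520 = -2981345202.76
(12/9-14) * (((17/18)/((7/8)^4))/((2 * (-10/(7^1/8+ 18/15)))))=3431552/1620675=2.12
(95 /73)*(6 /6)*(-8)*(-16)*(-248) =-3015680 /73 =-41310.68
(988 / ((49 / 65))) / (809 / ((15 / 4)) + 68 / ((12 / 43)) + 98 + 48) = 321100 / 148323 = 2.16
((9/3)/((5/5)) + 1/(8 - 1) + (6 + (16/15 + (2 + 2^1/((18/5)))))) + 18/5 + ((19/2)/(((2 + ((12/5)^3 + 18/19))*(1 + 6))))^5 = 7942577516639934975230251562269/485336835557337034082680307712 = 16.37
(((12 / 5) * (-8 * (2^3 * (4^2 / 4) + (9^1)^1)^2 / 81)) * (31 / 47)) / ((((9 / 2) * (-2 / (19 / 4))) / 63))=55446104 / 6345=8738.55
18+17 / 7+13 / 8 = 1235 / 56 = 22.05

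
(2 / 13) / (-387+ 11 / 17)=-17 / 42692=-0.00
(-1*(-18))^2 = 324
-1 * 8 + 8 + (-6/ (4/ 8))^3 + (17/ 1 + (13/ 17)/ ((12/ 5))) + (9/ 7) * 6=-1702.97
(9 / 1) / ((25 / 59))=531 / 25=21.24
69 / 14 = 4.93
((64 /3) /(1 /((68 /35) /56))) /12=136 /2205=0.06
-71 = -71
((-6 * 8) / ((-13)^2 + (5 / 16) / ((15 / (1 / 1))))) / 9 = -256 / 8113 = -0.03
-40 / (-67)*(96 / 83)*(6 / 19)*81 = 1866240 / 105659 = 17.66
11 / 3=3.67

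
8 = 8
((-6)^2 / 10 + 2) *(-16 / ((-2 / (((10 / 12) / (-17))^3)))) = -700 / 132651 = -0.01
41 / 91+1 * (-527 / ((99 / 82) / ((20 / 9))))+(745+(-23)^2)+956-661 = 48603140 / 81081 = 599.44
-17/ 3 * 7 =-119/ 3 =-39.67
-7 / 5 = -1.40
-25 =-25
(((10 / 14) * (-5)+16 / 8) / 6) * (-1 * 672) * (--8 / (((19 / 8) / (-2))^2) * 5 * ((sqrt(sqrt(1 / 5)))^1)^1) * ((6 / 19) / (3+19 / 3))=1622016 * 5^(3 / 4) / 48013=112.96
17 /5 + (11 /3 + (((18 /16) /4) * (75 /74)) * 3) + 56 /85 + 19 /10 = 6328631 /603840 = 10.48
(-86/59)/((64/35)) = -1505/1888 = -0.80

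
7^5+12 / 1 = 16819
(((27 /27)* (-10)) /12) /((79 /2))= -5 /237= -0.02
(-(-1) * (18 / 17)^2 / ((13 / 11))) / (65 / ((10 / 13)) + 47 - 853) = -2376 / 1807117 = -0.00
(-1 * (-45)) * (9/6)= 135/2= 67.50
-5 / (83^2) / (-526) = 5 / 3623614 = 0.00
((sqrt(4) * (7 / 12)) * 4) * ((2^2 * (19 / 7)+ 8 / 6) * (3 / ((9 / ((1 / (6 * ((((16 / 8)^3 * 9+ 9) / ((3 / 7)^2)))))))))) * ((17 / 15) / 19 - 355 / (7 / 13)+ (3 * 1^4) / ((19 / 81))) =-330148096 / 71263395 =-4.63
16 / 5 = 3.20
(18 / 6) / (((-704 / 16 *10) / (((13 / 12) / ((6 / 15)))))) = -13 / 704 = -0.02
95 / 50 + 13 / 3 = 187 / 30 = 6.23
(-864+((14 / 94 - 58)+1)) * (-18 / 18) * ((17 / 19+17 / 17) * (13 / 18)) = 1125280 / 893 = 1260.11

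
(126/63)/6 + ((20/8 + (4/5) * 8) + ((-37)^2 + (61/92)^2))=175036319/126960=1378.67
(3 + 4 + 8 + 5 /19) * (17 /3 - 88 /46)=75110 /1311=57.29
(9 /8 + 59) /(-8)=-481 /64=-7.52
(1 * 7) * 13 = 91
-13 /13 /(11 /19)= -19 /11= -1.73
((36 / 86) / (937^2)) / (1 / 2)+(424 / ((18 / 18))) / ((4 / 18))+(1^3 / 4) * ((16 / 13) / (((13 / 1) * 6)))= 36520344462038 / 19140602169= 1908.00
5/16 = 0.31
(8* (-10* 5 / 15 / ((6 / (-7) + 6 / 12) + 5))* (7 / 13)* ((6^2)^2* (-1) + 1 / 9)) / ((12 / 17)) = 77722232 / 13689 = 5677.71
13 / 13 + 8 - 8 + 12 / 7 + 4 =47 / 7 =6.71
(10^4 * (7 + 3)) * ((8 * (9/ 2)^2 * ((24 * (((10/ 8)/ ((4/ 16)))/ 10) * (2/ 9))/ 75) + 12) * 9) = 15984000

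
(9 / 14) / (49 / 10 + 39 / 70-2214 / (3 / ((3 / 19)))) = -855 / 147722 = -0.01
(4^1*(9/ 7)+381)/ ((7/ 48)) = 129744/ 49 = 2647.84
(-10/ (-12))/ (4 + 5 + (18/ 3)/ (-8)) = 10/ 99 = 0.10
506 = 506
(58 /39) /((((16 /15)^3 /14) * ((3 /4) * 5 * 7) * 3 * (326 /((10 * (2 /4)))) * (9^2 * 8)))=3625 /703033344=0.00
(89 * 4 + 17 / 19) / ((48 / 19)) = 6781 / 48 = 141.27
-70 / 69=-1.01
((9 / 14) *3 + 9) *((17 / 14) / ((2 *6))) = 867 / 784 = 1.11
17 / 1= 17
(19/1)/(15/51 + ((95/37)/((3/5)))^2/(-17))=-3979683/164020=-24.26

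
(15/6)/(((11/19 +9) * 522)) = 95/190008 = 0.00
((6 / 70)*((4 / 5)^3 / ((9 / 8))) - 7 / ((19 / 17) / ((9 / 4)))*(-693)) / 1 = 9765.87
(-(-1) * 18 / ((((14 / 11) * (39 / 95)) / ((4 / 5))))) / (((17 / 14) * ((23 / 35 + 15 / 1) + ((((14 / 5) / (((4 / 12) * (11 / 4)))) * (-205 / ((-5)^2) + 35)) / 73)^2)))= 1.34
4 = 4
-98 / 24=-49 / 12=-4.08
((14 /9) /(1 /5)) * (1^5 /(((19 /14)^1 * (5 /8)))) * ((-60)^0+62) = 10976 /19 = 577.68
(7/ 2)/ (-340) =-0.01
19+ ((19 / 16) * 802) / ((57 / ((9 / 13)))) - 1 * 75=-4621 / 104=-44.43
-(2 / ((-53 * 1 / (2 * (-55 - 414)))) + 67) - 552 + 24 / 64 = -277305 / 424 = -654.02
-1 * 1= -1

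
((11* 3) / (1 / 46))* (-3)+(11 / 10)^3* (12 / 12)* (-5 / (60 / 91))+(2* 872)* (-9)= -243121121 / 12000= -20260.09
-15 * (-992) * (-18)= -267840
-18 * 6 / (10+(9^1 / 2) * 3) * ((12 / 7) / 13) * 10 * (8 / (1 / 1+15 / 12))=-92160 / 4277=-21.55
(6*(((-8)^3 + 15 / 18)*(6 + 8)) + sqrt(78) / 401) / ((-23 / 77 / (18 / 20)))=14878017 / 115-693*sqrt(78) / 92230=129373.99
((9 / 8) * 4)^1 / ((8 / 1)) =9 / 16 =0.56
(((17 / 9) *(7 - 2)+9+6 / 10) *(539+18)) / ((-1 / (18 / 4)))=-477349 / 10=-47734.90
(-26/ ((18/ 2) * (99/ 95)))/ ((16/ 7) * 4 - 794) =8645/ 2447577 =0.00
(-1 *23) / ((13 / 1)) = -23 / 13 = -1.77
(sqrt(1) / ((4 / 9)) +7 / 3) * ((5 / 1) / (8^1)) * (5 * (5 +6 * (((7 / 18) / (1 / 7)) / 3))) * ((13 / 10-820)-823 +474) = -150925225 / 864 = -174681.97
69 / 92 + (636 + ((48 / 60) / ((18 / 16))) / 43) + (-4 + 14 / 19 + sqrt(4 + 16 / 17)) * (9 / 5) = 18 * sqrt(357) / 85 + 92779103 / 147060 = 634.89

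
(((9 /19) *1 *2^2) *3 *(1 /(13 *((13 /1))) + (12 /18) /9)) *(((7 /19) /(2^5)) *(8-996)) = -2555 /494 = -5.17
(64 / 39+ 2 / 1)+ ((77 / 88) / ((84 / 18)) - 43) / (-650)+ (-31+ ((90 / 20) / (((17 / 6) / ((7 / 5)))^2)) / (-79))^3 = -6921893316243497287991431 / 232064876202724500000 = -29827.41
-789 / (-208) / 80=789 / 16640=0.05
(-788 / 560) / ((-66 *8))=0.00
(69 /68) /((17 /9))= 621 /1156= 0.54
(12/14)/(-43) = -6/301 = -0.02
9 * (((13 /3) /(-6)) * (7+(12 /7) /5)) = -3341 /70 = -47.73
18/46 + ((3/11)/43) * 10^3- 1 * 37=-329266/10879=-30.27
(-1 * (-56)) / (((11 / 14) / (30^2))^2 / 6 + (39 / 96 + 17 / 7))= 53343360000 / 2700337621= 19.75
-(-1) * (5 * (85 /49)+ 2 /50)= 10674 /1225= 8.71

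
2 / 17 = 0.12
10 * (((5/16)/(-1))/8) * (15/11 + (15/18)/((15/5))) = -8125/12672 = -0.64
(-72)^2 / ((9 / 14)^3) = 175616 / 9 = 19512.89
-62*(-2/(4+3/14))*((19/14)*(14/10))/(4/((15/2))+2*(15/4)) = 98952/14219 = 6.96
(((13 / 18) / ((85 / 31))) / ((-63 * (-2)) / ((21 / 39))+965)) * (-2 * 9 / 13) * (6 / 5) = -186 / 509575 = -0.00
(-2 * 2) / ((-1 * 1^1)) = 4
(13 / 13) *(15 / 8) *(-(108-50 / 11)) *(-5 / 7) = 42675 / 308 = 138.56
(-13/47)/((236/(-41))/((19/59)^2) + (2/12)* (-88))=577239/146442224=0.00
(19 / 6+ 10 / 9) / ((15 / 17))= 1309 / 270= 4.85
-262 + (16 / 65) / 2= -17022 / 65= -261.88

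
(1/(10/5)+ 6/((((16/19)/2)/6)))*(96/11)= 8256/11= 750.55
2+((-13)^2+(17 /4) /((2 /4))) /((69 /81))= 9677 /46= 210.37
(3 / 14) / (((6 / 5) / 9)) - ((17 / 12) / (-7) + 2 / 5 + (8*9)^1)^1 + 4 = -6992 / 105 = -66.59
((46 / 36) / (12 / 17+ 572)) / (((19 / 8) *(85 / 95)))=23 / 21906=0.00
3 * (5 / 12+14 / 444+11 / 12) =303 / 74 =4.09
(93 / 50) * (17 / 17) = 93 / 50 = 1.86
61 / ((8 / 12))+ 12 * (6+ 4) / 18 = 589 / 6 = 98.17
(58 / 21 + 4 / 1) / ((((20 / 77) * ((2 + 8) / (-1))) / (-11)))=8591 / 300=28.64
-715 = -715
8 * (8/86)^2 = 128/1849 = 0.07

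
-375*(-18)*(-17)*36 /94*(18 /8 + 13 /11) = -77972625 /517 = -150817.46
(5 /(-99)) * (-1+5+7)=-5 /9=-0.56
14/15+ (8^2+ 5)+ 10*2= 1349/15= 89.93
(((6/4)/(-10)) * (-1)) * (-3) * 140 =-63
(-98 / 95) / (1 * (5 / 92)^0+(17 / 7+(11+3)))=-343 / 5795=-0.06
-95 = -95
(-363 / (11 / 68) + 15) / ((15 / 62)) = -46066 / 5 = -9213.20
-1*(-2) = 2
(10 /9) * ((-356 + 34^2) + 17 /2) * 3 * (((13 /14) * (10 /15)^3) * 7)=140140 /27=5190.37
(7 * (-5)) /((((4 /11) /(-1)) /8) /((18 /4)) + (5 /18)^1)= -6930 /53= -130.75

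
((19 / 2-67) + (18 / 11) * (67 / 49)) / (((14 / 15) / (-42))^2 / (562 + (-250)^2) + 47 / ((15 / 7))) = -3803752432575 / 1509684416009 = -2.52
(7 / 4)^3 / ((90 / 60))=343 / 96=3.57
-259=-259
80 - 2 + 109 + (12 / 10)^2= 4711 / 25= 188.44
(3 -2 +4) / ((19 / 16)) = 80 / 19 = 4.21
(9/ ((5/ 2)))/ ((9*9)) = 2/ 45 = 0.04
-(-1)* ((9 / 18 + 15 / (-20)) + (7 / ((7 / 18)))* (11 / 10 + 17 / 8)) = 289 / 5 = 57.80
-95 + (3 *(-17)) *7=-452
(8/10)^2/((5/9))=144/125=1.15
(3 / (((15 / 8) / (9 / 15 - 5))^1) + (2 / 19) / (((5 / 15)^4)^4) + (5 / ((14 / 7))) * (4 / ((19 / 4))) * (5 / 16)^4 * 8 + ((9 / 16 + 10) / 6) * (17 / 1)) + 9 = 6612023109607 / 1459200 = 4531265.84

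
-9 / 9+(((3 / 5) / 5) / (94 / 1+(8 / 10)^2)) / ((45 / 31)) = -35459 / 35490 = -1.00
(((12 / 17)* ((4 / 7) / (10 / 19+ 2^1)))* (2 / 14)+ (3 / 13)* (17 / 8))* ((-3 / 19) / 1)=-133377 / 1646008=-0.08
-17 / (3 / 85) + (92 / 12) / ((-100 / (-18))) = -72043 / 150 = -480.29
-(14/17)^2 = -0.68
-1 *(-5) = 5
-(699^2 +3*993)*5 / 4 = -614475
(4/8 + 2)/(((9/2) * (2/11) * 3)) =55/54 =1.02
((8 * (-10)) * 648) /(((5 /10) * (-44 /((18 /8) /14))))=29160 /77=378.70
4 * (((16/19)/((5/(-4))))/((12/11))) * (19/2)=-352/15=-23.47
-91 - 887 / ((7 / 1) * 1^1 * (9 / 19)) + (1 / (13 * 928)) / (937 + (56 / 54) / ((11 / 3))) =-25283460067427 / 70524129312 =-358.51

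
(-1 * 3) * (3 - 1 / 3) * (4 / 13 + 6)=-656 / 13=-50.46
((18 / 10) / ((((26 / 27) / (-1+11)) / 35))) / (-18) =-945 / 26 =-36.35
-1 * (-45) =45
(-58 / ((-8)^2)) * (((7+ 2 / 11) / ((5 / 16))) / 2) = -2291 / 220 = -10.41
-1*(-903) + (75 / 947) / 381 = 108602932 / 120269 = 903.00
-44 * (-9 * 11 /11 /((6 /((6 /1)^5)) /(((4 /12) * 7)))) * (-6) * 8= -57480192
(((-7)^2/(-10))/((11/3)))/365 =-147/40150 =-0.00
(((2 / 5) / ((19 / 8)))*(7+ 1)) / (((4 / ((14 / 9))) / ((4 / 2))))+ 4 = 4316 / 855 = 5.05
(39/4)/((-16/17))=-663/64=-10.36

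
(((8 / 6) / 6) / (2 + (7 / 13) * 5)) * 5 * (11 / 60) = 0.04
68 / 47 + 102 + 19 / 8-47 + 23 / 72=100067 / 1692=59.14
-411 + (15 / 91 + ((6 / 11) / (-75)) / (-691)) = -7104274468 / 17292275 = -410.84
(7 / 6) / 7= 1 / 6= 0.17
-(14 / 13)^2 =-1.16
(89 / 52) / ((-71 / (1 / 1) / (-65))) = 445 / 284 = 1.57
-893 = -893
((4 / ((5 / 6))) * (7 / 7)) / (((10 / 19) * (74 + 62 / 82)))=0.12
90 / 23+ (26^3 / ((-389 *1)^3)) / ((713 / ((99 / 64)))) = 1313841338577 / 335759508776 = 3.91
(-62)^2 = 3844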